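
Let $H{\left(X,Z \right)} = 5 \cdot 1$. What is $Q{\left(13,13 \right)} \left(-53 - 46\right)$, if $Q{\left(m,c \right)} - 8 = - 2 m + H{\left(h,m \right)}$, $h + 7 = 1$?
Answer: $1287$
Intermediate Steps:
$h = -6$ ($h = -7 + 1 = -6$)
$H{\left(X,Z \right)} = 5$
$Q{\left(m,c \right)} = 13 - 2 m$ ($Q{\left(m,c \right)} = 8 - \left(-5 + 2 m\right) = 13 - 2 m$)
$Q{\left(13,13 \right)} \left(-53 - 46\right) = \left(13 - 26\right) \left(-53 - 46\right) = \left(13 - 26\right) \left(-99\right) = \left(-13\right) \left(-99\right) = 1287$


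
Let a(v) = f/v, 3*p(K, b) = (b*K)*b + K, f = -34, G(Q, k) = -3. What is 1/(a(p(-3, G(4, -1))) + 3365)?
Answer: 5/16842 ≈ 0.00029688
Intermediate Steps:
p(K, b) = K/3 + K*b²/3 (p(K, b) = ((b*K)*b + K)/3 = ((K*b)*b + K)/3 = (K*b² + K)/3 = (K + K*b²)/3 = K/3 + K*b²/3)
a(v) = -34/v
1/(a(p(-3, G(4, -1))) + 3365) = 1/(-34*(-1/(1 + (-3)²)) + 3365) = 1/(-34*(-1/(1 + 9)) + 3365) = 1/(-34/((⅓)*(-3)*10) + 3365) = 1/(-34/(-10) + 3365) = 1/(-34*(-⅒) + 3365) = 1/(17/5 + 3365) = 1/(16842/5) = 5/16842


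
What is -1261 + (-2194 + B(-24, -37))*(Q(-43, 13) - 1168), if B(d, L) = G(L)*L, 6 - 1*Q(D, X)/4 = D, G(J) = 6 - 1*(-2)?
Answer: 2419019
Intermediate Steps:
G(J) = 8 (G(J) = 6 + 2 = 8)
Q(D, X) = 24 - 4*D
B(d, L) = 8*L
-1261 + (-2194 + B(-24, -37))*(Q(-43, 13) - 1168) = -1261 + (-2194 + 8*(-37))*((24 - 4*(-43)) - 1168) = -1261 + (-2194 - 296)*((24 + 172) - 1168) = -1261 - 2490*(196 - 1168) = -1261 - 2490*(-972) = -1261 + 2420280 = 2419019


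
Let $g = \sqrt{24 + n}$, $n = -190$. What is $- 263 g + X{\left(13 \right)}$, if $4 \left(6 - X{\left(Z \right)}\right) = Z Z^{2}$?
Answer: $- \frac{2173}{4} - 263 i \sqrt{166} \approx -543.25 - 3388.5 i$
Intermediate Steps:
$X{\left(Z \right)} = 6 - \frac{Z^{3}}{4}$ ($X{\left(Z \right)} = 6 - \frac{Z Z^{2}}{4} = 6 - \frac{Z^{3}}{4}$)
$g = i \sqrt{166}$ ($g = \sqrt{24 - 190} = \sqrt{-166} = i \sqrt{166} \approx 12.884 i$)
$- 263 g + X{\left(13 \right)} = - 263 i \sqrt{166} + \left(6 - \frac{13^{3}}{4}\right) = - 263 i \sqrt{166} + \left(6 - \frac{2197}{4}\right) = - 263 i \sqrt{166} - \frac{2173}{4} = - \frac{2173}{4} - 263 i \sqrt{166}$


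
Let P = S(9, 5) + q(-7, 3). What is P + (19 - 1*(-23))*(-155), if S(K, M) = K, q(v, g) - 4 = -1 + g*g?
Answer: -6489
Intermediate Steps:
q(v, g) = 3 + g**2 (q(v, g) = 4 + (-1 + g*g) = 4 + (-1 + g**2) = 3 + g**2)
P = 21 (P = 9 + (3 + 3**2) = 9 + (3 + 9) = 9 + 12 = 21)
P + (19 - 1*(-23))*(-155) = 21 + (19 - 1*(-23))*(-155) = 21 + (19 + 23)*(-155) = 21 + 42*(-155) = 21 - 6510 = -6489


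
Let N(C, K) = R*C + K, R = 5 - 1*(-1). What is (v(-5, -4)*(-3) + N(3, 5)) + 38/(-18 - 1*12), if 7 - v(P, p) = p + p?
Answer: -349/15 ≈ -23.267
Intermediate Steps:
v(P, p) = 7 - 2*p (v(P, p) = 7 - (p + p) = 7 - 2*p)
R = 6 (R = 5 + 1 = 6)
N(C, K) = K + 6*C (N(C, K) = 6*C + K = K + 6*C)
(v(-5, -4)*(-3) + N(3, 5)) + 38/(-18 - 1*12) = ((7 - 2*(-4))*(-3) + (5 + 6*3)) + 38/(-18 - 1*12) = ((7 + 8)*(-3) + (5 + 18)) + 38/(-18 - 12) = (15*(-3) + 23) + 38/(-30) = (-45 + 23) - 1/30*38 = -22 - 19/15 = -349/15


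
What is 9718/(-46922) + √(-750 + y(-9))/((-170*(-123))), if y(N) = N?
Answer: -4859/23461 + I*√759/20910 ≈ -0.20711 + 0.0013175*I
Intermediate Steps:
9718/(-46922) + √(-750 + y(-9))/((-170*(-123))) = 9718/(-46922) + √(-750 - 9)/((-170*(-123))) = 9718*(-1/46922) + √(-759)/20910 = -4859/23461 + (I*√759)*(1/20910) = -4859/23461 + I*√759/20910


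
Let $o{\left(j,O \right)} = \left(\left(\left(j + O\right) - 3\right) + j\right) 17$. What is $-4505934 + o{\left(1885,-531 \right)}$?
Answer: $-4450922$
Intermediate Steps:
$o{\left(j,O \right)} = -51 + 17 O + 34 j$ ($o{\left(j,O \right)} = \left(\left(\left(O + j\right) - 3\right) + j\right) 17 = \left(\left(-3 + O + j\right) + j\right) 17 = \left(-3 + O + 2 j\right) 17 = -51 + 17 O + 34 j$)
$-4505934 + o{\left(1885,-531 \right)} = -4505934 + \left(-51 + 17 \left(-531\right) + 34 \cdot 1885\right) = -4505934 - -55012 = -4505934 + 55012 = -4450922$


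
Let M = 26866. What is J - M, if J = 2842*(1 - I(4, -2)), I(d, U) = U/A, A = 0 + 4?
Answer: -22603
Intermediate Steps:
A = 4
I(d, U) = U/4
J = 4263 (J = 2842*(1 - (-2)/4) = 2842*(1 - 1*(-½)) = 2842*(1 + ½) = 2842*(3/2) = 4263)
J - M = 4263 - 1*26866 = 4263 - 26866 = -22603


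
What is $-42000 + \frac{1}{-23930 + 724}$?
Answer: $- \frac{974652001}{23206} \approx -42000.0$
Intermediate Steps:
$-42000 + \frac{1}{-23930 + 724} = -42000 + \frac{1}{-23206} = -42000 - \frac{1}{23206} = - \frac{974652001}{23206}$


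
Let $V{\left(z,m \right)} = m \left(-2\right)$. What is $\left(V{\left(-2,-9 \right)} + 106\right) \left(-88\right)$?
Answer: $-10912$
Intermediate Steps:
$V{\left(z,m \right)} = - 2 m$
$\left(V{\left(-2,-9 \right)} + 106\right) \left(-88\right) = \left(\left(-2\right) \left(-9\right) + 106\right) \left(-88\right) = \left(18 + 106\right) \left(-88\right) = 124 \left(-88\right) = -10912$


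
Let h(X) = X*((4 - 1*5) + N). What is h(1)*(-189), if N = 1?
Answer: 0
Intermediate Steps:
h(X) = 0 (h(X) = X*((4 - 1*5) + 1) = X*((4 - 5) + 1) = X*(-1 + 1) = X*0 = 0)
h(1)*(-189) = 0*(-189) = 0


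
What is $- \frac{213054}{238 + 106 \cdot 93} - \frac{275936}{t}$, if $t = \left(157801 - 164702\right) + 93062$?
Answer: $- \frac{10571397775}{434940728} \approx -24.305$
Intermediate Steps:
$t = 86161$ ($t = -6901 + 93062 = 86161$)
$- \frac{213054}{238 + 106 \cdot 93} - \frac{275936}{t} = - \frac{213054}{238 + 106 \cdot 93} - \frac{275936}{86161} = - \frac{213054}{238 + 9858} - \frac{275936}{86161} = - \frac{213054}{10096} - \frac{275936}{86161} = \left(-213054\right) \frac{1}{10096} - \frac{275936}{86161} = - \frac{106527}{5048} - \frac{275936}{86161} = - \frac{10571397775}{434940728}$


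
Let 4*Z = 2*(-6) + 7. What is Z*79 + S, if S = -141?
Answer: -959/4 ≈ -239.75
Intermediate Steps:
Z = -5/4 (Z = (2*(-6) + 7)/4 = (-12 + 7)/4 = (¼)*(-5) = -5/4 ≈ -1.2500)
Z*79 + S = -5/4*79 - 141 = -395/4 - 141 = -959/4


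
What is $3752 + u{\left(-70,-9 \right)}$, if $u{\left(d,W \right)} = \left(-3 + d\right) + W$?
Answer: $3670$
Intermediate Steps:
$u{\left(d,W \right)} = -3 + W + d$
$3752 + u{\left(-70,-9 \right)} = 3752 - 82 = 3670$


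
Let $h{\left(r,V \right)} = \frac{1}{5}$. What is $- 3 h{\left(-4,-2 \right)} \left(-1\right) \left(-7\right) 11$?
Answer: $- \frac{231}{5} \approx -46.2$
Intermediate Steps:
$h{\left(r,V \right)} = \frac{1}{5}$
$- 3 h{\left(-4,-2 \right)} \left(-1\right) \left(-7\right) 11 = \left(-3\right) \frac{1}{5} \left(-1\right) \left(-7\right) 11 = \left(- \frac{3}{5}\right) \left(-1\right) \left(-7\right) 11 = \frac{3}{5} \left(-7\right) 11 = \left(- \frac{21}{5}\right) 11 = - \frac{231}{5}$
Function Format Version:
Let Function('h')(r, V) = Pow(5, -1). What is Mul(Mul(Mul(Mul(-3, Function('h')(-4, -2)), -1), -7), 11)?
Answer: Rational(-231, 5) ≈ -46.200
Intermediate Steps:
Function('h')(r, V) = Rational(1, 5)
Mul(Mul(Mul(Mul(-3, Function('h')(-4, -2)), -1), -7), 11) = Mul(Mul(Mul(Mul(-3, Rational(1, 5)), -1), -7), 11) = Mul(Mul(Mul(Rational(-3, 5), -1), -7), 11) = Mul(Mul(Rational(3, 5), -7), 11) = Mul(Rational(-21, 5), 11) = Rational(-231, 5)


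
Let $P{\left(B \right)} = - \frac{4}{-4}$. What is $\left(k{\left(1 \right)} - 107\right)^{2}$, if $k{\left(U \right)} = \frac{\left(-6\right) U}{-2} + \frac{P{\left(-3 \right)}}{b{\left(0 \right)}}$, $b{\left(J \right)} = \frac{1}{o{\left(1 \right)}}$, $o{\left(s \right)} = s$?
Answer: $10609$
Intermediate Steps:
$P{\left(B \right)} = 1$ ($P{\left(B \right)} = \left(-4\right) \left(- \frac{1}{4}\right) = 1$)
$b{\left(J \right)} = 1$ ($b{\left(J \right)} = 1^{-1} = 1$)
$k{\left(U \right)} = 1 + 3 U$ ($k{\left(U \right)} = \frac{\left(-6\right) U}{-2} + 1 \cdot 1^{-1} = - 6 U \left(- \frac{1}{2}\right) + 1 \cdot 1 = 3 U + 1 = 1 + 3 U$)
$\left(k{\left(1 \right)} - 107\right)^{2} = \left(\left(1 + 3 \cdot 1\right) - 107\right)^{2} = \left(\left(1 + 3\right) - 107\right)^{2} = \left(4 - 107\right)^{2} = \left(-103\right)^{2} = 10609$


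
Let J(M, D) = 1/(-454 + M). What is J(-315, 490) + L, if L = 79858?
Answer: 61410801/769 ≈ 79858.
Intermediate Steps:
J(-315, 490) + L = 1/(-454 - 315) + 79858 = 1/(-769) + 79858 = -1/769 + 79858 = 61410801/769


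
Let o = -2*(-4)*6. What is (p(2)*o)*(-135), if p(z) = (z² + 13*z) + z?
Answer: -207360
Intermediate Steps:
p(z) = z² + 14*z
o = 48 (o = 8*6 = 48)
(p(2)*o)*(-135) = ((2*(14 + 2))*48)*(-135) = ((2*16)*48)*(-135) = (32*48)*(-135) = 1536*(-135) = -207360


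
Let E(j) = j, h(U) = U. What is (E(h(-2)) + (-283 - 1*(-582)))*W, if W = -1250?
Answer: -371250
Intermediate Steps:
(E(h(-2)) + (-283 - 1*(-582)))*W = (-2 + (-283 - 1*(-582)))*(-1250) = (-2 + (-283 + 582))*(-1250) = (-2 + 299)*(-1250) = 297*(-1250) = -371250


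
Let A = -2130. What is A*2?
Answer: -4260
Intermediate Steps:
A*2 = -2130*2 = -4260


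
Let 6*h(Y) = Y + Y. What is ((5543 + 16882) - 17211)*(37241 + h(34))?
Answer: 194233666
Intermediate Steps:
h(Y) = Y/3 (h(Y) = (Y + Y)/6 = (2*Y)/6 = Y/3)
((5543 + 16882) - 17211)*(37241 + h(34)) = ((5543 + 16882) - 17211)*(37241 + (⅓)*34) = (22425 - 17211)*(37241 + 34/3) = 5214*(111757/3) = 194233666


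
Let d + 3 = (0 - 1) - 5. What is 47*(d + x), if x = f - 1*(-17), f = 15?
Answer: 1081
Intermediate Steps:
d = -9 (d = -3 + ((0 - 1) - 5) = -3 + (-1 - 5) = -3 - 6 = -9)
x = 32 (x = 15 - 1*(-17) = 15 + 17 = 32)
47*(d + x) = 47*(-9 + 32) = 47*23 = 1081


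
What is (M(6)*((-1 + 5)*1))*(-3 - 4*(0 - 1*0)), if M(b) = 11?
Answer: -132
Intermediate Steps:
(M(6)*((-1 + 5)*1))*(-3 - 4*(0 - 1*0)) = (11*((-1 + 5)*1))*(-3 - 4*(0 - 1*0)) = (11*(4*1))*(-3 - 4*(0 + 0)) = (11*4)*(-3 - 4*0) = 44*(-3 + 0) = 44*(-3) = -132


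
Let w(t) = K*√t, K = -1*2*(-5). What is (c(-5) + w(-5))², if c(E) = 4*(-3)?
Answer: -356 - 240*I*√5 ≈ -356.0 - 536.66*I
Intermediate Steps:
c(E) = -12
K = 10 (K = -2*(-5) = 10)
w(t) = 10*√t
(c(-5) + w(-5))² = (-12 + 10*√(-5))² = (-12 + 10*(I*√5))² = (-12 + 10*I*√5)²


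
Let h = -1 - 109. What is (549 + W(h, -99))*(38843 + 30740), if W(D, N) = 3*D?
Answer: 15238677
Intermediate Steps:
h = -110
(549 + W(h, -99))*(38843 + 30740) = (549 + 3*(-110))*(38843 + 30740) = (549 - 330)*69583 = 219*69583 = 15238677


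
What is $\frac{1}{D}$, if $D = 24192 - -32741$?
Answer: $\frac{1}{56933} \approx 1.7565 \cdot 10^{-5}$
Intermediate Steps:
$D = 56933$ ($D = 24192 + 32741 = 56933$)
$\frac{1}{D} = \frac{1}{56933}$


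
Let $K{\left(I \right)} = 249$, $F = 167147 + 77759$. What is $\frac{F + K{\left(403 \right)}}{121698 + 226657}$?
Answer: $\frac{49031}{69671} \approx 0.70375$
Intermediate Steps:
$F = 244906$
$\frac{F + K{\left(403 \right)}}{121698 + 226657} = \frac{244906 + 249}{121698 + 226657} = \frac{245155}{348355} = 245155 \cdot \frac{1}{348355} = \frac{49031}{69671}$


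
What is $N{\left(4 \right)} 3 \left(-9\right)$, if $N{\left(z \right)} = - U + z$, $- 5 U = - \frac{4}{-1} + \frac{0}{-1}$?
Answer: $- \frac{648}{5} \approx -129.6$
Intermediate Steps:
$U = - \frac{4}{5}$ ($U = - \frac{- \frac{4}{-1} + \frac{0}{-1}}{5} = - \frac{\left(-4\right) \left(-1\right) + 0 \left(-1\right)}{5} = - \frac{4 + 0}{5} = \left(- \frac{1}{5}\right) 4 = - \frac{4}{5} \approx -0.8$)
$N{\left(z \right)} = \frac{4}{5} + z$ ($N{\left(z \right)} = \left(-1\right) \left(- \frac{4}{5}\right) + z = \frac{4}{5} + z$)
$N{\left(4 \right)} 3 \left(-9\right) = \left(\frac{4}{5} + 4\right) 3 \left(-9\right) = \frac{24}{5} \cdot 3 \left(-9\right) = \frac{72}{5} \left(-9\right) = - \frac{648}{5}$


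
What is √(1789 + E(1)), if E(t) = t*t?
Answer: √1790 ≈ 42.308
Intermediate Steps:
E(t) = t²
√(1789 + E(1)) = √(1789 + 1²) = √(1789 + 1) = √1790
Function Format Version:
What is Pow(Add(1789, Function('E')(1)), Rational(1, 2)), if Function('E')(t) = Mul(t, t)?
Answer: Pow(1790, Rational(1, 2)) ≈ 42.308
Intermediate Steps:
Function('E')(t) = Pow(t, 2)
Pow(Add(1789, Function('E')(1)), Rational(1, 2)) = Pow(Add(1789, Pow(1, 2)), Rational(1, 2)) = Pow(Add(1789, 1), Rational(1, 2)) = Pow(1790, Rational(1, 2))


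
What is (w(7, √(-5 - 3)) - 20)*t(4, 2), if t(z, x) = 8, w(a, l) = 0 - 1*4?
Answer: -192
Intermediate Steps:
w(a, l) = -4 (w(a, l) = 0 - 4 = -4)
(w(7, √(-5 - 3)) - 20)*t(4, 2) = (-4 - 20)*8 = -24*8 = -192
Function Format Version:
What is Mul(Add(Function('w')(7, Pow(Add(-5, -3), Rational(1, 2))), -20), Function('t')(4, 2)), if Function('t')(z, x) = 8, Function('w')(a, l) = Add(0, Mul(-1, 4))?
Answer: -192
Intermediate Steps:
Function('w')(a, l) = -4 (Function('w')(a, l) = Add(0, -4) = -4)
Mul(Add(Function('w')(7, Pow(Add(-5, -3), Rational(1, 2))), -20), Function('t')(4, 2)) = Mul(Add(-4, -20), 8) = Mul(-24, 8) = -192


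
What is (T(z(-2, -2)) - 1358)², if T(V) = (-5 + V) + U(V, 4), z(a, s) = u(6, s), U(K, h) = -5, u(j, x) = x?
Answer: 1876900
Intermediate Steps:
z(a, s) = s
T(V) = -10 + V (T(V) = (-5 + V) - 5 = -10 + V)
(T(z(-2, -2)) - 1358)² = ((-10 - 2) - 1358)² = (-12 - 1358)² = (-1370)² = 1876900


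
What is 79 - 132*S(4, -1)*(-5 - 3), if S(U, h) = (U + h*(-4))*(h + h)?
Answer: -16817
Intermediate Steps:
S(U, h) = 2*h*(U - 4*h) (S(U, h) = (U - 4*h)*(2*h) = 2*h*(U - 4*h))
79 - 132*S(4, -1)*(-5 - 3) = 79 - 132*2*(-1)*(4 - 4*(-1))*(-5 - 3) = 79 - 132*2*(-1)*(4 + 4)*(-8) = 79 - 132*2*(-1)*8*(-8) = 79 - (-2112)*(-8) = 79 - 132*128 = 79 - 16896 = -16817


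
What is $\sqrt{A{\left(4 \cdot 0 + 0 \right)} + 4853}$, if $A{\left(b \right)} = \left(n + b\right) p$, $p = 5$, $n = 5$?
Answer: $3 \sqrt{542} \approx 69.843$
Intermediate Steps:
$A{\left(b \right)} = 25 + 5 b$ ($A{\left(b \right)} = \left(5 + b\right) 5 = 25 + 5 b$)
$\sqrt{A{\left(4 \cdot 0 + 0 \right)} + 4853} = \sqrt{\left(25 + 5 \left(4 \cdot 0 + 0\right)\right) + 4853} = \sqrt{\left(25 + 5 \left(0 + 0\right)\right) + 4853} = \sqrt{\left(25 + 5 \cdot 0\right) + 4853} = \sqrt{\left(25 + 0\right) + 4853} = \sqrt{25 + 4853} = \sqrt{4878} = 3 \sqrt{542}$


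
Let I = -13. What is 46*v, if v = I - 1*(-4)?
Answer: -414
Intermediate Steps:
v = -9 (v = -13 - 1*(-4) = -13 + 4 = -9)
46*v = 46*(-9) = -414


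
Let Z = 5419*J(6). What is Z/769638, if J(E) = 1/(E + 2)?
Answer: 5419/6157104 ≈ 0.00088012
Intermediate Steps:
J(E) = 1/(2 + E)
Z = 5419/8 (Z = 5419/(2 + 6) = 5419/8 ≈ 677.38)
Z/769638 = (5419/8)/769638 = (5419/8)*(1/769638) = 5419/6157104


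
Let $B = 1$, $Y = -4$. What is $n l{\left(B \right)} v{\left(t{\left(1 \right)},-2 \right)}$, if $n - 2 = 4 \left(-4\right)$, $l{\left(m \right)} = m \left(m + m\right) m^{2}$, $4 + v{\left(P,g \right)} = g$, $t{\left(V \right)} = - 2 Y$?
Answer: $168$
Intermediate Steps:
$t{\left(V \right)} = 8$ ($t{\left(V \right)} = \left(-2\right) \left(-4\right) = 8$)
$v{\left(P,g \right)} = -4 + g$
$l{\left(m \right)} = 2 m^{4}$ ($l{\left(m \right)} = m 2 m m^{2} = 2 m^{2} m^{2} = 2 m^{4}$)
$n = -14$ ($n = 2 + 4 \left(-4\right) = 2 - 16 = -14$)
$n l{\left(B \right)} v{\left(t{\left(1 \right)},-2 \right)} = - 14 \cdot 2 \cdot 1^{4} \left(-4 - 2\right) = - 14 \cdot 2 \cdot 1 \left(-6\right) = \left(-14\right) 2 \left(-6\right) = \left(-28\right) \left(-6\right) = 168$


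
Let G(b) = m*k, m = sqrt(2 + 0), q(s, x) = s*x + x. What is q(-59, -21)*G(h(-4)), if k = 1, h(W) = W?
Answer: 1218*sqrt(2) ≈ 1722.5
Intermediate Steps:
q(s, x) = x + s*x
m = sqrt(2) ≈ 1.4142
G(b) = sqrt(2) (G(b) = sqrt(2)*1 = sqrt(2))
q(-59, -21)*G(h(-4)) = (-21*(1 - 59))*sqrt(2) = (-21*(-58))*sqrt(2) = 1218*sqrt(2)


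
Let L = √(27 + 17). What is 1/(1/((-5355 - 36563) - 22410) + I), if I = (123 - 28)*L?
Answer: 64328/1643236168006399 + 786237400960*√11/1643236168006399 ≈ 0.0015869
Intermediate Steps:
L = 2*√11 (L = √44 = 2*√11 ≈ 6.6332)
I = 190*√11 (I = (123 - 28)*(2*√11) = 95*(2*√11) = 190*√11 ≈ 630.16)
1/(1/((-5355 - 36563) - 22410) + I) = 1/(1/((-5355 - 36563) - 22410) + 190*√11) = 1/(1/(-41918 - 22410) + 190*√11) = 1/(1/(-64328) + 190*√11) = 1/(-1/64328 + 190*√11)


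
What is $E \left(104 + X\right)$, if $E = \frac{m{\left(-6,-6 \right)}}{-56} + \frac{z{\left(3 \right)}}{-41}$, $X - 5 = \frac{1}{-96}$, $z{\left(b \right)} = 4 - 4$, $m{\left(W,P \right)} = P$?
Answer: $\frac{10463}{896} \approx 11.677$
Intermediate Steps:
$z{\left(b \right)} = 0$
$X = \frac{479}{96}$ ($X = 5 + \frac{1}{-96} = 5 - \frac{1}{96} = \frac{479}{96} \approx 4.9896$)
$E = \frac{3}{28}$ ($E = - \frac{6}{-56} + \frac{0}{-41} = \left(-6\right) \left(- \frac{1}{56}\right) + 0 \left(- \frac{1}{41}\right) = \frac{3}{28} + 0 = \frac{3}{28} \approx 0.10714$)
$E \left(104 + X\right) = \frac{3 \left(104 + \frac{479}{96}\right)}{28} = \frac{3}{28} \cdot \frac{10463}{96} = \frac{10463}{896}$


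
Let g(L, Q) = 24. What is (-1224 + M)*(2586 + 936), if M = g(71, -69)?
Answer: -4226400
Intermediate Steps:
M = 24
(-1224 + M)*(2586 + 936) = (-1224 + 24)*(2586 + 936) = -1200*3522 = -4226400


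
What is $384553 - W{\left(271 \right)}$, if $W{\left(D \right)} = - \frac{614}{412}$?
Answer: $\frac{79218225}{206} \approx 3.8455 \cdot 10^{5}$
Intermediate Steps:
$W{\left(D \right)} = - \frac{307}{206}$ ($W{\left(D \right)} = \left(-614\right) \frac{1}{412} = - \frac{307}{206}$)
$384553 - W{\left(271 \right)} = 384553 - - \frac{307}{206} = 384553 + \frac{307}{206} = \frac{79218225}{206}$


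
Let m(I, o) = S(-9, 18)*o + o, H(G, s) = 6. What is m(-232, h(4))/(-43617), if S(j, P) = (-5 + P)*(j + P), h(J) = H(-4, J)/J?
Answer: -59/14539 ≈ -0.0040580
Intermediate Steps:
h(J) = 6/J
S(j, P) = (-5 + P)*(P + j)
m(I, o) = 118*o (m(I, o) = (18² - 5*18 - 5*(-9) + 18*(-9))*o + o = (324 - 90 + 45 - 162)*o + o = 117*o + o = 118*o)
m(-232, h(4))/(-43617) = (118*(6/4))/(-43617) = (118*(6*(¼)))*(-1/43617) = (118*(3/2))*(-1/43617) = 177*(-1/43617) = -59/14539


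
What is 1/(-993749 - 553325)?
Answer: -1/1547074 ≈ -6.4638e-7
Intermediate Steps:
1/(-993749 - 553325) = 1/(-1547074) = -1/1547074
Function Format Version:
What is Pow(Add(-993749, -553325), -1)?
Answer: Rational(-1, 1547074) ≈ -6.4638e-7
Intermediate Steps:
Pow(Add(-993749, -553325), -1) = Pow(-1547074, -1) = Rational(-1, 1547074)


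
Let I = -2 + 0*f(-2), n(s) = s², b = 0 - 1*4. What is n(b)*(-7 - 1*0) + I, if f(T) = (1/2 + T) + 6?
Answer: -114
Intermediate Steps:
b = -4 (b = 0 - 4 = -4)
f(T) = 13/2 + T (f(T) = (½ + T) + 6 = 13/2 + T)
I = -2 (I = -2 + 0*(13/2 - 2) = -2 + 0*(9/2) = -2 + 0 = -2)
n(b)*(-7 - 1*0) + I = (-4)²*(-7 - 1*0) - 2 = 16*(-7 + 0) - 2 = 16*(-7) - 2 = -112 - 2 = -114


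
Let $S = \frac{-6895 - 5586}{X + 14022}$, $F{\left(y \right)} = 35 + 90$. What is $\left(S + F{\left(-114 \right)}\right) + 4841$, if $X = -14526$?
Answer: $\frac{359335}{72} \approx 4990.8$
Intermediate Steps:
$F{\left(y \right)} = 125$
$S = \frac{1783}{72}$ ($S = \frac{-6895 - 5586}{-14526 + 14022} = - \frac{12481}{-504} = \left(-12481\right) \left(- \frac{1}{504}\right) = \frac{1783}{72} \approx 24.764$)
$\left(S + F{\left(-114 \right)}\right) + 4841 = \left(\frac{1783}{72} + 125\right) + 4841 = \frac{10783}{72} + 4841 = \frac{359335}{72}$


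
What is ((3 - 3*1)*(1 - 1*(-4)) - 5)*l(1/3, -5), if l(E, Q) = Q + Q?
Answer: 50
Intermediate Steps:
l(E, Q) = 2*Q
((3 - 3*1)*(1 - 1*(-4)) - 5)*l(1/3, -5) = ((3 - 3*1)*(1 - 1*(-4)) - 5)*(2*(-5)) = ((3 - 3)*(1 + 4) - 5)*(-10) = (0*5 - 5)*(-10) = (0 - 5)*(-10) = -5*(-10) = 50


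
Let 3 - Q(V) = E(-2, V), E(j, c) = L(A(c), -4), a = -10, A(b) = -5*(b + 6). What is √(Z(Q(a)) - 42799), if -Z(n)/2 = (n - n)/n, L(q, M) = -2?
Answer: I*√42799 ≈ 206.88*I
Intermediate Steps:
A(b) = -30 - 5*b (A(b) = -5*(6 + b) = -30 - 5*b)
E(j, c) = -2
Q(V) = 5 (Q(V) = 3 - 1*(-2) = 3 + 2 = 5)
Z(n) = 0 (Z(n) = -2*(n - n)/n = -0/n = -2*0 = 0)
√(Z(Q(a)) - 42799) = √(0 - 42799) = √(-42799) = I*√42799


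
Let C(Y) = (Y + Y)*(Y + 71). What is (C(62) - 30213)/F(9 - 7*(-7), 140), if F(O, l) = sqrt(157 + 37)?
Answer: -13721*sqrt(194)/194 ≈ -985.11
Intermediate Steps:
C(Y) = 2*Y*(71 + Y) (C(Y) = (2*Y)*(71 + Y) = 2*Y*(71 + Y))
F(O, l) = sqrt(194)
(C(62) - 30213)/F(9 - 7*(-7), 140) = (2*62*(71 + 62) - 30213)/(sqrt(194)) = (2*62*133 - 30213)*(sqrt(194)/194) = (16492 - 30213)*(sqrt(194)/194) = -13721*sqrt(194)/194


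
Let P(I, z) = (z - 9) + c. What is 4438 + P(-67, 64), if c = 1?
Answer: 4494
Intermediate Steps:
P(I, z) = -8 + z (P(I, z) = (z - 9) + 1 = (-9 + z) + 1 = -8 + z)
4438 + P(-67, 64) = 4438 + (-8 + 64) = 4438 + 56 = 4494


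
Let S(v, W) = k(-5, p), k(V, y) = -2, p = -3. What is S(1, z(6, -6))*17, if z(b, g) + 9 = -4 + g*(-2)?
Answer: -34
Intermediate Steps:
z(b, g) = -13 - 2*g (z(b, g) = -9 + (-4 + g*(-2)) = -9 + (-4 - 2*g) = -13 - 2*g)
S(v, W) = -2
S(1, z(6, -6))*17 = -2*17 = -34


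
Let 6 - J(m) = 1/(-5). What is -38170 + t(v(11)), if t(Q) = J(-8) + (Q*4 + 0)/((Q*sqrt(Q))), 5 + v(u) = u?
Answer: -190819/5 + 2*sqrt(6)/3 ≈ -38162.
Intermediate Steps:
v(u) = -5 + u
J(m) = 31/5 (J(m) = 6 - 1/(-5) = 6 - 1*(-1/5) = 6 + 1/5 = 31/5)
t(Q) = 31/5 + 4/sqrt(Q) (t(Q) = 31/5 + (Q*4 + 0)/((Q*sqrt(Q))) = 31/5 + (4*Q + 0)/(Q**(3/2)) = 31/5 + (4*Q)/Q**(3/2) = 31/5 + 4/sqrt(Q))
-38170 + t(v(11)) = -38170 + (31/5 + 4/sqrt(-5 + 11)) = -38170 + (31/5 + 4/sqrt(6)) = -38170 + (31/5 + 4*(sqrt(6)/6)) = -38170 + (31/5 + 2*sqrt(6)/3) = -190819/5 + 2*sqrt(6)/3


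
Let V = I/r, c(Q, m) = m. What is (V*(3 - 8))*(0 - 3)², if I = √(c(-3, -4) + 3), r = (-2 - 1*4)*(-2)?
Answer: -15*I/4 ≈ -3.75*I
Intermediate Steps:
r = 12 (r = (-2 - 4)*(-2) = -6*(-2) = 12)
I
V = I/12 ≈ 0.083333*I
(V*(3 - 8))*(0 - 3)² = ((I/12)*(3 - 8))*(0 - 3)² = ((I/12)*(-5))*(-3)² = -5*I/12*9 = -15*I/4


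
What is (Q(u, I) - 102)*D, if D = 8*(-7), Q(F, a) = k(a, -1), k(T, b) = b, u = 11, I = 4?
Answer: 5768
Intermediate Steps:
Q(F, a) = -1
D = -56
(Q(u, I) - 102)*D = (-1 - 102)*(-56) = -103*(-56) = 5768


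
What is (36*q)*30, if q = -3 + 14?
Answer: 11880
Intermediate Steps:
q = 11
(36*q)*30 = (36*11)*30 = 396*30 = 11880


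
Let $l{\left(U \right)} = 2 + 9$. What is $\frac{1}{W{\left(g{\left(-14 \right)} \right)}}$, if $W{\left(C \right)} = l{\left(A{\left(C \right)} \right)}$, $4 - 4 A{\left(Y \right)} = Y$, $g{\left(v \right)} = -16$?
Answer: $\frac{1}{11} \approx 0.090909$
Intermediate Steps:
$A{\left(Y \right)} = 1 - \frac{Y}{4}$
$l{\left(U \right)} = 11$
$W{\left(C \right)} = 11$
$\frac{1}{W{\left(g{\left(-14 \right)} \right)}} = \frac{1}{11}$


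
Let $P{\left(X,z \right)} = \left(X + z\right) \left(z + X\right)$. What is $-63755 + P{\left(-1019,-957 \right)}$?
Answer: $3840821$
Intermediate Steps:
$P{\left(X,z \right)} = \left(X + z\right)^{2}$ ($P{\left(X,z \right)} = \left(X + z\right) \left(X + z\right) = \left(X + z\right)^{2}$)
$-63755 + P{\left(-1019,-957 \right)} = -63755 + \left(-1019 - 957\right)^{2} = -63755 + \left(-1976\right)^{2} = -63755 + 3904576 = 3840821$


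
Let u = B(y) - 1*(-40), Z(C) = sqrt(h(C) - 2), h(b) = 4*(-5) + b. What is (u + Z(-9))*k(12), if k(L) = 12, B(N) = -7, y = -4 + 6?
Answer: 396 + 12*I*sqrt(31) ≈ 396.0 + 66.813*I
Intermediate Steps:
y = 2
h(b) = -20 + b
Z(C) = sqrt(-22 + C) (Z(C) = sqrt((-20 + C) - 2) = sqrt(-22 + C))
u = 33 (u = -7 - 1*(-40) = -7 + 40 = 33)
(u + Z(-9))*k(12) = (33 + sqrt(-22 - 9))*12 = (33 + sqrt(-31))*12 = (33 + I*sqrt(31))*12 = 396 + 12*I*sqrt(31)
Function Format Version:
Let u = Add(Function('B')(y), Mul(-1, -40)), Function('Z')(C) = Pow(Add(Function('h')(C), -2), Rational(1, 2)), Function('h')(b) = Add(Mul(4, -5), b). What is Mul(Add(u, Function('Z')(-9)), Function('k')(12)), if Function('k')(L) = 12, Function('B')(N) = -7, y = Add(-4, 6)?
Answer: Add(396, Mul(12, I, Pow(31, Rational(1, 2)))) ≈ Add(396.00, Mul(66.813, I))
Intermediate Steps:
y = 2
Function('h')(b) = Add(-20, b)
Function('Z')(C) = Pow(Add(-22, C), Rational(1, 2)) (Function('Z')(C) = Pow(Add(Add(-20, C), -2), Rational(1, 2)) = Pow(Add(-22, C), Rational(1, 2)))
u = 33 (u = Add(-7, Mul(-1, -40)) = Add(-7, 40) = 33)
Mul(Add(u, Function('Z')(-9)), Function('k')(12)) = Mul(Add(33, Pow(Add(-22, -9), Rational(1, 2))), 12) = Mul(Add(33, Pow(-31, Rational(1, 2))), 12) = Mul(Add(33, Mul(I, Pow(31, Rational(1, 2)))), 12) = Add(396, Mul(12, I, Pow(31, Rational(1, 2))))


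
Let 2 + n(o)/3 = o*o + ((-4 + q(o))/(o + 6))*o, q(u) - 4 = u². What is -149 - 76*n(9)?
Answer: -146209/5 ≈ -29242.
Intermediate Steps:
q(u) = 4 + u²
n(o) = -6 + 3*o² + 3*o³/(6 + o) (n(o) = -6 + 3*(o*o + ((-4 + (4 + o²))/(o + 6))*o) = -6 + 3*(o² + (o²/(6 + o))*o) = -6 + 3*(o² + o³/(6 + o)) = -6 + (3*o² + 3*o³/(6 + o)) = -6 + 3*o² + 3*o³/(6 + o))
-149 - 76*n(9) = -149 - 456*(-6 + 9³ - 1*9 + 3*9²)/(6 + 9) = -149 - 456*(-6 + 729 - 9 + 3*81)/15 = -149 - 456*(-6 + 729 - 9 + 243)/15 = -149 - 456*957/15 = -149 - 76*1914/5 = -149 - 145464/5 = -146209/5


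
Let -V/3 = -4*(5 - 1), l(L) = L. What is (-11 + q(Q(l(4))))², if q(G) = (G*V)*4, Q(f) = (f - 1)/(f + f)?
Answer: 3721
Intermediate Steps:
V = 48 (V = -(-12)*(5 - 1) = -(-12)*4 = -3*(-16) = 48)
Q(f) = (-1 + f)/(2*f) (Q(f) = (-1 + f)/((2*f)) = (-1 + f)*(1/(2*f)) = (-1 + f)/(2*f))
q(G) = 192*G (q(G) = (G*48)*4 = (48*G)*4 = 192*G)
(-11 + q(Q(l(4))))² = (-11 + 192*((½)*(-1 + 4)/4))² = (-11 + 192*((½)*(¼)*3))² = (-11 + 192*(3/8))² = (-11 + 72)² = 61² = 3721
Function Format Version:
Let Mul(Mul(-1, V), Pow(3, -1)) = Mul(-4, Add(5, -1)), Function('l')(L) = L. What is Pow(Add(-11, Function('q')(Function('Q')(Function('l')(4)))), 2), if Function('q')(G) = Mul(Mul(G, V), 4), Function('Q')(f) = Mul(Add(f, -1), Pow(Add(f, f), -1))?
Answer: 3721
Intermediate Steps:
V = 48 (V = Mul(-3, Mul(-4, Add(5, -1))) = Mul(-3, Mul(-4, 4)) = Mul(-3, -16) = 48)
Function('Q')(f) = Mul(Rational(1, 2), Pow(f, -1), Add(-1, f)) (Function('Q')(f) = Mul(Add(-1, f), Pow(Mul(2, f), -1)) = Mul(Add(-1, f), Mul(Rational(1, 2), Pow(f, -1))) = Mul(Rational(1, 2), Pow(f, -1), Add(-1, f)))
Function('q')(G) = Mul(192, G) (Function('q')(G) = Mul(Mul(G, 48), 4) = Mul(Mul(48, G), 4) = Mul(192, G))
Pow(Add(-11, Function('q')(Function('Q')(Function('l')(4)))), 2) = Pow(Add(-11, Mul(192, Mul(Rational(1, 2), Pow(4, -1), Add(-1, 4)))), 2) = Pow(Add(-11, Mul(192, Mul(Rational(1, 2), Rational(1, 4), 3))), 2) = Pow(Add(-11, Mul(192, Rational(3, 8))), 2) = Pow(Add(-11, 72), 2) = Pow(61, 2) = 3721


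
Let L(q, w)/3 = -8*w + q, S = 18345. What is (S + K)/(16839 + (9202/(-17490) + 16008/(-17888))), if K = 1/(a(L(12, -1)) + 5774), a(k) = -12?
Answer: 24033893696670/22059012222733 ≈ 1.0895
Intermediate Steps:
L(q, w) = -24*w + 3*q (L(q, w) = 3*(-8*w + q) = 3*(q - 8*w) = -24*w + 3*q)
K = 1/5762 (K = 1/(-12 + 5774) = 1/5762 ≈ 0.00017355)
(S + K)/(16839 + (9202/(-17490) + 16008/(-17888))) = (18345 + 1/5762)/(16839 + (9202/(-17490) + 16008/(-17888))) = 105703891/(5762*(16839 + (9202*(-1/17490) + 16008*(-1/17888)))) = 105703891/(5762*(16839 + (-4601/8745 - 2001/2236))) = 105703891/(5762*(16839 - 27786581/19553820)) = 105703891/(5762*(329238988399/19553820)) = (105703891/5762)*(19553820/329238988399) = 24033893696670/22059012222733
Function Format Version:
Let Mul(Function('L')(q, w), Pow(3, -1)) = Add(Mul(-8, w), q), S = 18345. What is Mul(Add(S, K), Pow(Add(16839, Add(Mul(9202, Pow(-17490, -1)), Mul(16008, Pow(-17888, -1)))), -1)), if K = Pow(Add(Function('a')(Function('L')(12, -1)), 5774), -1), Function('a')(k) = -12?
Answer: Rational(24033893696670, 22059012222733) ≈ 1.0895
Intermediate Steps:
Function('L')(q, w) = Add(Mul(-24, w), Mul(3, q)) (Function('L')(q, w) = Mul(3, Add(Mul(-8, w), q)) = Mul(3, Add(q, Mul(-8, w))) = Add(Mul(-24, w), Mul(3, q)))
K = Rational(1, 5762) (K = Pow(Add(-12, 5774), -1) = Pow(5762, -1) = Rational(1, 5762) ≈ 0.00017355)
Mul(Add(S, K), Pow(Add(16839, Add(Mul(9202, Pow(-17490, -1)), Mul(16008, Pow(-17888, -1)))), -1)) = Mul(Add(18345, Rational(1, 5762)), Pow(Add(16839, Add(Mul(9202, Pow(-17490, -1)), Mul(16008, Pow(-17888, -1)))), -1)) = Mul(Rational(105703891, 5762), Pow(Add(16839, Add(Mul(9202, Rational(-1, 17490)), Mul(16008, Rational(-1, 17888)))), -1)) = Mul(Rational(105703891, 5762), Pow(Add(16839, Add(Rational(-4601, 8745), Rational(-2001, 2236))), -1)) = Mul(Rational(105703891, 5762), Pow(Add(16839, Rational(-27786581, 19553820)), -1)) = Mul(Rational(105703891, 5762), Pow(Rational(329238988399, 19553820), -1)) = Mul(Rational(105703891, 5762), Rational(19553820, 329238988399)) = Rational(24033893696670, 22059012222733)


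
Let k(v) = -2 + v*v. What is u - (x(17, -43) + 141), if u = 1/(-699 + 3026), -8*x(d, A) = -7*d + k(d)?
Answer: -279239/2327 ≈ -120.00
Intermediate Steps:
k(v) = -2 + v²
x(d, A) = ¼ - d²/8 + 7*d/8 (x(d, A) = -(-7*d + (-2 + d²))/8 = -(-2 + d² - 7*d)/8 = ¼ - d²/8 + 7*d/8)
u = 1/2327 ≈ 0.00042974
u - (x(17, -43) + 141) = 1/2327 - ((¼ - ⅛*17² + (7/8)*17) + 141) = 1/2327 - ((¼ - ⅛*289 + 119/8) + 141) = 1/2327 - ((¼ - 289/8 + 119/8) + 141) = 1/2327 - (-21 + 141) = 1/2327 - 1*120 = 1/2327 - 120 = -279239/2327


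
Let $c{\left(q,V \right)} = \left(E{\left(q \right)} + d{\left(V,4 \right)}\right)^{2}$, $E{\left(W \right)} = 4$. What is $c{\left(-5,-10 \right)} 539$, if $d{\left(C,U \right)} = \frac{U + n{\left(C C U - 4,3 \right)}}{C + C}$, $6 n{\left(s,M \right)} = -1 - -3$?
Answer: $\frac{27774131}{3600} \approx 7715.0$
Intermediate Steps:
$n{\left(s,M \right)} = \frac{1}{3}$ ($n{\left(s,M \right)} = \frac{-1 - -3}{6} = \frac{-1 + 3}{6} = \frac{1}{6} \cdot 2 = \frac{1}{3}$)
$d{\left(C,U \right)} = \frac{\frac{1}{3} + U}{2 C}$ ($d{\left(C,U \right)} = \frac{U + \frac{1}{3}}{C + C} = \frac{\frac{1}{3} + U}{2 C}$)
$c{\left(q,V \right)} = \left(4 + \frac{13}{6 V}\right)^{2}$ ($c{\left(q,V \right)} = \left(4 + \frac{1 + 3 \cdot 4}{6 V}\right)^{2} = \left(4 + \frac{1 + 12}{6 V}\right)^{2} = \left(4 + \frac{1}{6} \frac{1}{V} 13\right)^{2} = \left(4 + \frac{13}{6 V}\right)^{2}$)
$c{\left(-5,-10 \right)} 539 = \frac{\left(13 + 24 \left(-10\right)\right)^{2}}{36 \cdot 100} \cdot 539 = \frac{1}{36} \cdot \frac{1}{100} \left(13 - 240\right)^{2} \cdot 539 = \frac{1}{36} \cdot \frac{1}{100} \left(-227\right)^{2} \cdot 539 = \frac{1}{36} \cdot \frac{1}{100} \cdot 51529 \cdot 539 = \frac{51529}{3600} \cdot 539 = \frac{27774131}{3600}$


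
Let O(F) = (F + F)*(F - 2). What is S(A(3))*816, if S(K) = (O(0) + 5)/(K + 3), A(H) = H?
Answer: 680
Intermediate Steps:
O(F) = 2*F*(-2 + F) (O(F) = (2*F)*(-2 + F) = 2*F*(-2 + F))
S(K) = 5/(3 + K) (S(K) = (2*0*(-2 + 0) + 5)/(K + 3) = (2*0*(-2) + 5)/(3 + K) = (0 + 5)/(3 + K) = 5/(3 + K))
S(A(3))*816 = (5/(3 + 3))*816 = (5/6)*816 = (5*(⅙))*816 = (⅚)*816 = 680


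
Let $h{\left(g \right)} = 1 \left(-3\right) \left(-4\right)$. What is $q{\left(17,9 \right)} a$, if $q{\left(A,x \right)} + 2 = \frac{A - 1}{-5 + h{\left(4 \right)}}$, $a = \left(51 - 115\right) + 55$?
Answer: $- \frac{18}{7} \approx -2.5714$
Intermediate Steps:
$h{\left(g \right)} = 12$ ($h{\left(g \right)} = \left(-3\right) \left(-4\right) = 12$)
$a = -9$ ($a = -64 + 55 = -9$)
$q{\left(A,x \right)} = - \frac{15}{7} + \frac{A}{7}$ ($q{\left(A,x \right)} = -2 + \frac{A - 1}{-5 + 12} = -2 + \frac{-1 + A}{7} = -2 + \left(-1 + A\right) \frac{1}{7} = -2 + \left(- \frac{1}{7} + \frac{A}{7}\right) = - \frac{15}{7} + \frac{A}{7}$)
$q{\left(17,9 \right)} a = \left(- \frac{15}{7} + \frac{1}{7} \cdot 17\right) \left(-9\right) = \left(- \frac{15}{7} + \frac{17}{7}\right) \left(-9\right) = \frac{2}{7} \left(-9\right) = - \frac{18}{7}$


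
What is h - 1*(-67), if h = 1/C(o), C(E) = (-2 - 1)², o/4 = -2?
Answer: 604/9 ≈ 67.111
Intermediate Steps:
o = -8 (o = 4*(-2) = -8)
C(E) = 9 (C(E) = (-3)² = 9)
h = ⅑ (h = 1/9 = ⅑ ≈ 0.11111)
h - 1*(-67) = ⅑ - 1*(-67) = ⅑ + 67 = 604/9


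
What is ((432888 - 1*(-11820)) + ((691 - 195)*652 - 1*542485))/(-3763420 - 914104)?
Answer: -225615/4677524 ≈ -0.048234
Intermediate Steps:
((432888 - 1*(-11820)) + ((691 - 195)*652 - 1*542485))/(-3763420 - 914104) = ((432888 + 11820) + (496*652 - 542485))/(-4677524) = (444708 + (323392 - 542485))*(-1/4677524) = (444708 - 219093)*(-1/4677524) = 225615*(-1/4677524) = -225615/4677524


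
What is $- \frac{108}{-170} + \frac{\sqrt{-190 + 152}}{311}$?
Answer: $\frac{54}{85} + \frac{i \sqrt{38}}{311} \approx 0.63529 + 0.019821 i$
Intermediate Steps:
$- \frac{108}{-170} + \frac{\sqrt{-190 + 152}}{311} = \left(-108\right) \left(- \frac{1}{170}\right) + \sqrt{-38} \cdot \frac{1}{311} = \frac{54}{85} + i \sqrt{38} \cdot \frac{1}{311} = \frac{54}{85} + \frac{i \sqrt{38}}{311}$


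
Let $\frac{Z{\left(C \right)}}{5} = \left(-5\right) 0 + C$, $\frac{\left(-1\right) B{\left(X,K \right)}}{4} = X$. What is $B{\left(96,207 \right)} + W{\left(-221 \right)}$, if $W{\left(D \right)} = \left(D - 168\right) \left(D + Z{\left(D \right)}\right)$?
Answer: $515430$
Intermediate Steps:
$B{\left(X,K \right)} = - 4 X$
$Z{\left(C \right)} = 5 C$ ($Z{\left(C \right)} = 5 \left(\left(-5\right) 0 + C\right) = 5 \left(0 + C\right) = 5 C$)
$W{\left(D \right)} = 6 D \left(-168 + D\right)$ ($W{\left(D \right)} = \left(D - 168\right) \left(D + 5 D\right) = \left(-168 + D\right) 6 D = 6 D \left(-168 + D\right)$)
$B{\left(96,207 \right)} + W{\left(-221 \right)} = \left(-4\right) 96 + 6 \left(-221\right) \left(-168 - 221\right) = -384 + 6 \left(-221\right) \left(-389\right) = -384 + 515814 = 515430$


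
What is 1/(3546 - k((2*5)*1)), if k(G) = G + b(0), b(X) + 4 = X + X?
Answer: 1/3540 ≈ 0.00028249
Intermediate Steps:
b(X) = -4 + 2*X (b(X) = -4 + (X + X) = -4 + 2*X)
k(G) = -4 + G (k(G) = G + (-4 + 2*0) = G + (-4 + 0) = G - 4 = -4 + G)
1/(3546 - k((2*5)*1)) = 1/(3546 - (-4 + (2*5)*1)) = 1/(3546 - (-4 + 10*1)) = 1/(3546 - (-4 + 10)) = 1/(3546 - 1*6) = 1/(3546 - 6) = 1/3540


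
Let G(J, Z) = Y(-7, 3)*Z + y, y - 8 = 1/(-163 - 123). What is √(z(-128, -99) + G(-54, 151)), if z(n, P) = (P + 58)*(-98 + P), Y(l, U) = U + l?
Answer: √611915590/286 ≈ 86.493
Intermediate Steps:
y = 2287/286 (y = 8 + 1/(-163 - 123) = 8 + 1/(-286) = 8 - 1/286 = 2287/286 ≈ 7.9965)
z(n, P) = (-98 + P)*(58 + P) (z(n, P) = (58 + P)*(-98 + P) = (-98 + P)*(58 + P))
G(J, Z) = 2287/286 - 4*Z (G(J, Z) = (3 - 7)*Z + 2287/286 = -4*Z + 2287/286 = 2287/286 - 4*Z)
√(z(-128, -99) + G(-54, 151)) = √((-5684 + (-99)² - 40*(-99)) + (2287/286 - 4*151)) = √((-5684 + 9801 + 3960) + (2287/286 - 604)) = √(8077 - 170457/286) = √(2139565/286) = √611915590/286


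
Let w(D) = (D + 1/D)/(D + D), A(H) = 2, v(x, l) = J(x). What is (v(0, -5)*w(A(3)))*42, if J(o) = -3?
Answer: -315/4 ≈ -78.750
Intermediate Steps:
v(x, l) = -3
w(D) = (D + 1/D)/(2*D) (w(D) = (D + 1/D)/((2*D)) = (D + 1/D)*(1/(2*D)) = (D + 1/D)/(2*D))
(v(0, -5)*w(A(3)))*42 = -3*(1 + 2**2)/(2*2**2)*42 = -3*(1 + 4)/(2*4)*42 = -3*5/(2*4)*42 = -3*5/8*42 = -15/8*42 = -315/4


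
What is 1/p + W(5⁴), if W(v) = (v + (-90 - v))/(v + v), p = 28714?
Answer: -258301/3589250 ≈ -0.071965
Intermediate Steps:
W(v) = -45/v (W(v) = -90*1/(2*v) = -45/v)
1/p + W(5⁴) = 1/28714 - 45/(5⁴) = 1/28714 - 45/625 = 1/28714 - 45*1/625 = 1/28714 - 9/125 = -258301/3589250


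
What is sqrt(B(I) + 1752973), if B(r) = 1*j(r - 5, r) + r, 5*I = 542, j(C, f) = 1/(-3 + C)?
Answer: sqrt(11044588190890)/2510 ≈ 1324.0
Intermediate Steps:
I = 542/5 (I = (1/5)*542 = 542/5 ≈ 108.40)
B(r) = r + 1/(-8 + r) (B(r) = 1/(-3 + (r - 5)) + r = 1/(-3 + (-5 + r)) + r = 1/(-8 + r) + r = r + 1/(-8 + r))
sqrt(B(I) + 1752973) = sqrt((1 + 542*(-8 + 542/5)/5)/(-8 + 542/5) + 1752973) = sqrt((1 + (542/5)*(502/5))/(502/5) + 1752973) = sqrt(5*(1 + 272084/25)/502 + 1752973) = sqrt((5/502)*(272109/25) + 1752973) = sqrt(272109/2510 + 1752973) = sqrt(4400234339/2510) = sqrt(11044588190890)/2510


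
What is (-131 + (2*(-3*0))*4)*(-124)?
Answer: 16244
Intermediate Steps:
(-131 + (2*(-3*0))*4)*(-124) = (-131 + (2*0)*4)*(-124) = (-131 + 0*4)*(-124) = (-131 + 0)*(-124) = -131*(-124) = 16244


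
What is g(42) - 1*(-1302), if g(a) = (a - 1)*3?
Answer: 1425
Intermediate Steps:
g(a) = -3 + 3*a (g(a) = (-1 + a)*3 = -3 + 3*a)
g(42) - 1*(-1302) = (-3 + 3*42) - 1*(-1302) = (-3 + 126) + 1302 = 123 + 1302 = 1425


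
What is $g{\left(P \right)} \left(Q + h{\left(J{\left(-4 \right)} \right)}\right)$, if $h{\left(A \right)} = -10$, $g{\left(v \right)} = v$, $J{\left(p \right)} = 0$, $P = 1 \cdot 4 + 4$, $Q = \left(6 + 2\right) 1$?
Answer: $-16$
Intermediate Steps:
$Q = 8$ ($Q = 8 \cdot 1 = 8$)
$P = 8$ ($P = 4 + 4 = 8$)
$g{\left(P \right)} \left(Q + h{\left(J{\left(-4 \right)} \right)}\right) = 8 \left(8 - 10\right) = 8 \left(-2\right) = -16$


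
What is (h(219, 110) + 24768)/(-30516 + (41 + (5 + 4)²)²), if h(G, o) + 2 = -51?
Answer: -24715/15632 ≈ -1.5811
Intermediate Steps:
h(G, o) = -53 (h(G, o) = -2 - 51 = -53)
(h(219, 110) + 24768)/(-30516 + (41 + (5 + 4)²)²) = (-53 + 24768)/(-30516 + (41 + (5 + 4)²)²) = 24715/(-30516 + (41 + 9²)²) = 24715/(-30516 + (41 + 81)²) = 24715/(-30516 + 122²) = 24715/(-30516 + 14884) = 24715/(-15632) = 24715*(-1/15632) = -24715/15632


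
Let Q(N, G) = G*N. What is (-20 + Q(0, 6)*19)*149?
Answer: -2980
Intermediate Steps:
(-20 + Q(0, 6)*19)*149 = (-20 + (6*0)*19)*149 = (-20 + 0*19)*149 = (-20 + 0)*149 = -20*149 = -2980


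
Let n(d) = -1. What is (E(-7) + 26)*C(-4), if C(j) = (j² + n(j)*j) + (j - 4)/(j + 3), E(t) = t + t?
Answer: 336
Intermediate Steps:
E(t) = 2*t
C(j) = j² - j + (-4 + j)/(3 + j) (C(j) = (j² - j) + (j - 4)/(j + 3) = (j² - j) + (-4 + j)/(3 + j) = j² - j + (-4 + j)/(3 + j))
(E(-7) + 26)*C(-4) = (2*(-7) + 26)*((-4 + (-4)³ - 2*(-4) + 2*(-4)²)/(3 - 4)) = (-14 + 26)*((-4 - 64 + 8 + 2*16)/(-1)) = 12*(-(-4 - 64 + 8 + 32)) = 12*(-1*(-28)) = 12*28 = 336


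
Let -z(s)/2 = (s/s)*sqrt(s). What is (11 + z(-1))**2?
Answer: 117 - 44*I ≈ 117.0 - 44.0*I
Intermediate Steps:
z(s) = -2*sqrt(s) (z(s) = -2*s/s*sqrt(s) = -2*sqrt(s))
(11 + z(-1))**2 = (11 - 2*I)**2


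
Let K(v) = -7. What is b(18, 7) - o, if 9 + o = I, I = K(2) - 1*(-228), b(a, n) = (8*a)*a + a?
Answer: 2398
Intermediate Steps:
b(a, n) = a + 8*a**2 (b(a, n) = 8*a**2 + a = a + 8*a**2)
I = 221 (I = -7 - 1*(-228) = -7 + 228 = 221)
o = 212 (o = -9 + 221 = 212)
b(18, 7) - o = 18*(1 + 8*18) - 1*212 = 18*(1 + 144) - 212 = 18*145 - 212 = 2610 - 212 = 2398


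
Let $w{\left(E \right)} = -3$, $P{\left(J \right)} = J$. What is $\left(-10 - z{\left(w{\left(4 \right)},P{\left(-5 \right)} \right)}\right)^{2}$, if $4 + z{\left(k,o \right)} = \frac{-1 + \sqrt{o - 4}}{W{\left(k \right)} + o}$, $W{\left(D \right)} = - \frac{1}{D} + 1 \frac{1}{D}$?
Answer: $\frac{952}{25} - \frac{186 i}{25} \approx 38.08 - 7.44 i$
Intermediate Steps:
$W{\left(D \right)} = 0$ ($W{\left(D \right)} = - \frac{1}{D} + \frac{1}{D} = 0$)
$z{\left(k,o \right)} = -4 + \frac{-1 + \sqrt{-4 + o}}{o}$ ($z{\left(k,o \right)} = -4 + \frac{-1 + \sqrt{o - 4}}{0 + o} = -4 + \frac{-1 + \sqrt{-4 + o}}{o}$)
$\left(-10 - z{\left(w{\left(4 \right)},P{\left(-5 \right)} \right)}\right)^{2} = \left(-10 - \frac{-1 + \sqrt{-4 - 5} - -20}{-5}\right)^{2} = \left(-10 - - \frac{-1 + \sqrt{-9} + 20}{5}\right)^{2} = \left(-10 - - \frac{-1 + 3 i + 20}{5}\right)^{2} = \left(-10 - - \frac{19 + 3 i}{5}\right)^{2} = \left(-10 - \left(- \frac{19}{5} - \frac{3 i}{5}\right)\right)^{2} = \left(-10 + \left(\frac{19}{5} + \frac{3 i}{5}\right)\right)^{2} = \left(- \frac{31}{5} + \frac{3 i}{5}\right)^{2}$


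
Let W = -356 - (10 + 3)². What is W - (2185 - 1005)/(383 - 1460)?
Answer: -564245/1077 ≈ -523.90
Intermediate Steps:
W = -525 (W = -356 - 1*13² = -356 - 1*169 = -356 - 169 = -525)
W - (2185 - 1005)/(383 - 1460) = -525 - (2185 - 1005)/(383 - 1460) = -525 - 1180/(-1077) = -525 - 1180*(-1)/1077 = -525 - 1*(-1180/1077) = -525 + 1180/1077 = -564245/1077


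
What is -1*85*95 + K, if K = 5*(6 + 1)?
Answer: -8040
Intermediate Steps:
K = 35 (K = 5*7 = 35)
-1*85*95 + K = -1*85*95 + 35 = -85*95 + 35 = -8075 + 35 = -8040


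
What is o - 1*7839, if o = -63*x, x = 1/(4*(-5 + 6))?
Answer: -31419/4 ≈ -7854.8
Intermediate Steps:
x = ¼ (x = 1/(4*1) = 1/4 = ¼ ≈ 0.25000)
o = -63/4 (o = -63*¼ = -63/4 ≈ -15.750)
o - 1*7839 = -63/4 - 1*7839 = -63/4 - 7839 = -31419/4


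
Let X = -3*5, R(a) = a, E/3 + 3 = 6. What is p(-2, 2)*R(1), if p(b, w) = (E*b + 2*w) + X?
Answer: -29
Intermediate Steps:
E = 9 (E = -9 + 3*6 = -9 + 18 = 9)
X = -15
p(b, w) = -15 + 2*w + 9*b (p(b, w) = (9*b + 2*w) - 15 = (2*w + 9*b) - 15 = -15 + 2*w + 9*b)
p(-2, 2)*R(1) = (-15 + 2*2 + 9*(-2))*1 = (-15 + 4 - 18)*1 = -29*1 = -29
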